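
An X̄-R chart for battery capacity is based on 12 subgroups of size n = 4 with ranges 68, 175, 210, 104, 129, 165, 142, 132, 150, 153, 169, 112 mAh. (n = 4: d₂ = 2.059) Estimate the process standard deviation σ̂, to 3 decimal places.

69.168

R̄ = (68 + 175 + 210 + 104 + 129 + 165 + 142 + 132 + 150 + 153 + 169 + 112) / 12 = 142.4167
σ̂ = R̄ / d₂ = 142.4167 / 2.059 = 69.1679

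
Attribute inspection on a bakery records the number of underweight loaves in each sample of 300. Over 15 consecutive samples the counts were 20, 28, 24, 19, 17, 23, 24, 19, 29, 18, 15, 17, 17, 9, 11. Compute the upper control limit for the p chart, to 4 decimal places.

p̄ = Σdᵢ / (k·n) = 290 / (15 × 300) = 0.06444
UCL = p̄ + 3·√(p̄(1−p̄)/n) = 0.06444 + 3 × √(0.06444×0.93556/300) = 0.06444 + 3 × 0.01418 = 0.10697

0.1070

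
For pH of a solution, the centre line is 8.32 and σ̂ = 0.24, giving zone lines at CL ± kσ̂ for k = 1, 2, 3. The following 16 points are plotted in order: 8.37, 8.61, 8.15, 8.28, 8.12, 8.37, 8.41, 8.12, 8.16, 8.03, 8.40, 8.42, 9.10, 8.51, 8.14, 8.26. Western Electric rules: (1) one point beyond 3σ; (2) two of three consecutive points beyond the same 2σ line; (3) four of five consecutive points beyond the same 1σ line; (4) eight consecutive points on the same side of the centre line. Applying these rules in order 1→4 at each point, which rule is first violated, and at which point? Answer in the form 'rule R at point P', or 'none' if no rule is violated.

rule 1 at point 13

Zone of each point (C = within 1σ̂, B = 1σ̂–2σ̂, A = 2σ̂–3σ̂, * = beyond 3σ̂; sign = side of CL): 1:+C, 2:+B, 3:-C, 4:-C, 5:-C, 6:+C, 7:+C, 8:-C, 9:-C, 10:-B, 11:+C, 12:+C, 13:+*, 14:+C, 15:-C, 16:-C
Rule 1 (one point beyond the 3σ limits) is satisfied at point 13.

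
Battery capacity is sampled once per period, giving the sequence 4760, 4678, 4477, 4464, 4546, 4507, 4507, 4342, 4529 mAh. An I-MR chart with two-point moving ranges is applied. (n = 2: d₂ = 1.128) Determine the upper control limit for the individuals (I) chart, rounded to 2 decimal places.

X̄ = (4760 + 4678 + 4477 + 4464 + 4546 + 4507 + 4507 + 4342 + 4529) / 9 = 4534.4444
Moving ranges: 82, 201, 13, 82, 39, 0, 165, 187; M̄R̄ = 769.0000 / 8 = 96.1250
UCL = X̄ + 3·M̄R̄/d₂ = 4534.4444 + 3 × 96.1250 / 1.128 = 4790.0960

4790.10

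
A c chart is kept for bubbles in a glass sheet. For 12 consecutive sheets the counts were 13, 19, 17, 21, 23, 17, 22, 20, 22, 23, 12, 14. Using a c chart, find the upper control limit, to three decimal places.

c̄ = (13 + 19 + 17 + 21 + 23 + 17 + 22 + 20 + 22 + 23 + 12 + 14) / 12 = 223 / 12 = 18.5833
UCL = c̄ + 3√c̄ = 18.5833 + 3 × √18.5833 = 18.5833 + 3 × 4.3108 = 31.5159

31.516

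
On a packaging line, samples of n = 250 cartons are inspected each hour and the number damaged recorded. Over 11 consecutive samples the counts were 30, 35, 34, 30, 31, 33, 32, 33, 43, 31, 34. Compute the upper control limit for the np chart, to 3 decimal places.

49.385

p̄ = Σdᵢ / (k·n) = 366 / (11 × 250) = 0.13309
UCL = np̄ + 3·√(np̄(1−p̄)) = 33.2727 + 3 × √(33.2727×0.86691) = 33.2727 + 3 × 5.3707 = 49.3848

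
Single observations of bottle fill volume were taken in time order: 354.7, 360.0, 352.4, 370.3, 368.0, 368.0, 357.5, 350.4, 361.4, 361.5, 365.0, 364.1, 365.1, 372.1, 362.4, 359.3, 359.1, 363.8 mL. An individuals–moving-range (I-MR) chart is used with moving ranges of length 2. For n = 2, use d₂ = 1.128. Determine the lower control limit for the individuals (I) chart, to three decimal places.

X̄ = (354.7 + 360.0 + 352.4 + 370.3 + 368.0 + 368.0 + 357.5 + 350.4 + 361.4 + 361.5 + 365.0 + 364.1 + 365.1 + 372.1 + 362.4 + 359.3 + 359.1 + 363.8) / 18 = 361.9500
Moving ranges: 5.3, 7.6, 17.9, 2.3, 0.0, 10.5, 7.1, 11.0, 0.1, 3.5, 0.9, 1.0, 7.0, 9.7, 3.1, 0.2, 4.7; M̄R̄ = 91.9000 / 17 = 5.4059
LCL = X̄ − 3·M̄R̄/d₂ = 361.9500 − 3 × 5.4059 / 1.128 = 347.5727

347.573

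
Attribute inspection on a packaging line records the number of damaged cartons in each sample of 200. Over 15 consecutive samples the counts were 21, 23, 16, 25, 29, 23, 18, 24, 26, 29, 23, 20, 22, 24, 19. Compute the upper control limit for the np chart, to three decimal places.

p̄ = Σdᵢ / (k·n) = 342 / (15 × 200) = 0.11400
UCL = np̄ + 3·√(np̄(1−p̄)) = 22.8000 + 3 × √(22.8000×0.88600) = 22.8000 + 3 × 4.4945 = 36.2836

36.284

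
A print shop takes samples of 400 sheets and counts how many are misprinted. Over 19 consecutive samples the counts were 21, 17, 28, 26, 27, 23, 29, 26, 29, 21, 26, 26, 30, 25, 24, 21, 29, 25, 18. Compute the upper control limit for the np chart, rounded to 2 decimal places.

p̄ = Σdᵢ / (k·n) = 471 / (19 × 400) = 0.06197
UCL = np̄ + 3·√(np̄(1−p̄)) = 24.7895 + 3 × √(24.7895×0.93803) = 24.7895 + 3 × 4.8222 = 39.2559

39.26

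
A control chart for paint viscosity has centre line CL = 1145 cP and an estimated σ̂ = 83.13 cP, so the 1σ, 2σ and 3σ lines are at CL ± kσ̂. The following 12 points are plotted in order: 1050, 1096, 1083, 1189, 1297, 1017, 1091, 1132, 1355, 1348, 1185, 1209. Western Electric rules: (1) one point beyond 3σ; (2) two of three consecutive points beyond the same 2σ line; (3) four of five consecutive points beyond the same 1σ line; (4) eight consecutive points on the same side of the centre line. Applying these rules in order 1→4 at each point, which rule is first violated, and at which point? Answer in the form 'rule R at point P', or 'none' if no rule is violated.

Zone of each point (C = within 1σ̂, B = 1σ̂–2σ̂, A = 2σ̂–3σ̂, * = beyond 3σ̂; sign = side of CL): 1:-B, 2:-C, 3:-C, 4:+C, 5:+B, 6:-B, 7:-C, 8:-C, 9:+A, 10:+A, 11:+C, 12:+C
Rule 2 (two of three consecutive points beyond the same 2σ limit) is satisfied at point 10.

rule 2 at point 10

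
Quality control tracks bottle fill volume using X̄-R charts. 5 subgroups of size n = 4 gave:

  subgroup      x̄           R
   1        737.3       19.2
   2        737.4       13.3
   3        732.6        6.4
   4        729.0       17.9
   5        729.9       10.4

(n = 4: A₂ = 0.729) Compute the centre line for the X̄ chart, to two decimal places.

X̄̄ = (737.3 + 737.4 + 732.6 + 729.0 + 729.9) / 5 = 3666.2000 / 5 = 733.2400
CL = X̄̄ = 733.2400

733.24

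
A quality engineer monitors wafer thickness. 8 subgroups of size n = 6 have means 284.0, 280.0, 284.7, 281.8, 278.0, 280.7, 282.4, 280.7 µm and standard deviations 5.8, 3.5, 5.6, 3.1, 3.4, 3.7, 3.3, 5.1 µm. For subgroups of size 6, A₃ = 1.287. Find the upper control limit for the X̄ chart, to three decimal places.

286.927

X̄̄ = (284.0 + 280.0 + 284.7 + 281.8 + 278.0 + 280.7 + 282.4 + 280.7) / 8 = 281.5375
s̄ = (5.8 + 3.5 + 5.6 + 3.1 + 3.4 + 3.7 + 3.3 + 5.1) / 8 = 4.1875
UCL = X̄̄ + A₃·s̄ = 281.5375 + 1.287 × 4.1875 = 286.9268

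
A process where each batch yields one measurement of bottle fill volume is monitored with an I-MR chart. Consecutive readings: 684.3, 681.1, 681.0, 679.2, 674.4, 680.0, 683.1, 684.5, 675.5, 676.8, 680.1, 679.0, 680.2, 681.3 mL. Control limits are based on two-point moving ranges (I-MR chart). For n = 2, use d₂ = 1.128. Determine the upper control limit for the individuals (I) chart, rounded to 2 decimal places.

X̄ = (684.3 + 681.1 + 681.0 + 679.2 + 674.4 + 680.0 + 683.1 + 684.5 + 675.5 + 676.8 + 680.1 + 679.0 + 680.2 + 681.3) / 14 = 680.0357
Moving ranges: 3.2, 0.1, 1.8, 4.8, 5.6, 3.1, 1.4, 9.0, 1.3, 3.3, 1.1, 1.2, 1.1; M̄R̄ = 37.0000 / 13 = 2.8462
UCL = X̄ + 3·M̄R̄/d₂ = 680.0357 + 3 × 2.8462 / 1.128 = 687.6053

687.61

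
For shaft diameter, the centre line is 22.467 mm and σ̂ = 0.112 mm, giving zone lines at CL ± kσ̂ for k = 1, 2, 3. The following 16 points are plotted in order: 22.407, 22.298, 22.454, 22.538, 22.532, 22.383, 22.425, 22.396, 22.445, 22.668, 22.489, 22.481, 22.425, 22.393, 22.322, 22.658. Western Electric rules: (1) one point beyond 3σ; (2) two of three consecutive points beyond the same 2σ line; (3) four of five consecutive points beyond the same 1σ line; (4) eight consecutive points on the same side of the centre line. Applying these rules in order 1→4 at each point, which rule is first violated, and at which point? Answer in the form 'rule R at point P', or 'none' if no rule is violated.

none

Zone of each point (C = within 1σ̂, B = 1σ̂–2σ̂, A = 2σ̂–3σ̂, * = beyond 3σ̂; sign = side of CL): 1:-C, 2:-B, 3:-C, 4:+C, 5:+C, 6:-C, 7:-C, 8:-C, 9:-C, 10:+B, 11:+C, 12:+C, 13:-C, 14:-C, 15:-B, 16:+B
No rule fires across all 16 points.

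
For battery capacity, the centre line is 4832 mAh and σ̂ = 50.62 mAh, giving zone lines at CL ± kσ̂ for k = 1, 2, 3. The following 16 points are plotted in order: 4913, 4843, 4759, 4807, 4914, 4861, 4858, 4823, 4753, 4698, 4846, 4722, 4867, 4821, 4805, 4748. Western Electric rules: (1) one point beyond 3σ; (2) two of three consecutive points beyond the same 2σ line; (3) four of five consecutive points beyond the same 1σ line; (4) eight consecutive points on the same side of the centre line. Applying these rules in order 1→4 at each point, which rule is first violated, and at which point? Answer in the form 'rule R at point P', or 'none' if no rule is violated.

rule 2 at point 12

Zone of each point (C = within 1σ̂, B = 1σ̂–2σ̂, A = 2σ̂–3σ̂, * = beyond 3σ̂; sign = side of CL): 1:+B, 2:+C, 3:-B, 4:-C, 5:+B, 6:+C, 7:+C, 8:-C, 9:-B, 10:-A, 11:+C, 12:-A, 13:+C, 14:-C, 15:-C, 16:-B
Rule 2 (two of three consecutive points beyond the same 2σ limit) is satisfied at point 12.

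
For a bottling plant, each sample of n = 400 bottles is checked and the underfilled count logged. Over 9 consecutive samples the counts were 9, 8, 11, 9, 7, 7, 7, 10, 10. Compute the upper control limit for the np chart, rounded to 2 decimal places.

17.40

p̄ = Σdᵢ / (k·n) = 78 / (9 × 400) = 0.02167
UCL = np̄ + 3·√(np̄(1−p̄)) = 8.6667 + 3 × √(8.6667×0.97833) = 8.6667 + 3 × 2.9119 = 17.4022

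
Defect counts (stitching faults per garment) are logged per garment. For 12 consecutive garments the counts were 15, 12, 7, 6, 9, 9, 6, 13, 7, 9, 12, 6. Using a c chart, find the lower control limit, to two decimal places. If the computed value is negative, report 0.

0.13

c̄ = (15 + 12 + 7 + 6 + 9 + 9 + 6 + 13 + 7 + 9 + 12 + 6) / 12 = 111 / 12 = 9.2500
LCL = c̄ − 3√c̄ = 9.2500 − 3 × 3.0414 = 0.1259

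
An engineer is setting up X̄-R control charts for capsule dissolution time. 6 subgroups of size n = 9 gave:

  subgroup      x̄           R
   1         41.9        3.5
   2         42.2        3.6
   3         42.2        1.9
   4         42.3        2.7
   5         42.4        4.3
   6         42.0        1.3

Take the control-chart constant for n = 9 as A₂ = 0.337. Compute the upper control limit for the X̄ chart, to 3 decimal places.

X̄̄ = (41.9 + 42.2 + 42.2 + 42.3 + 42.4 + 42.0) / 6 = 253.0000 / 6 = 42.1667
R̄ = (3.5 + 3.6 + 1.9 + 2.7 + 4.3 + 1.3) / 6 = 17.3000 / 6 = 2.8833
UCL = X̄̄ + A₂·R̄ = 42.1667 + 0.337 × 2.8833 = 43.1383

43.138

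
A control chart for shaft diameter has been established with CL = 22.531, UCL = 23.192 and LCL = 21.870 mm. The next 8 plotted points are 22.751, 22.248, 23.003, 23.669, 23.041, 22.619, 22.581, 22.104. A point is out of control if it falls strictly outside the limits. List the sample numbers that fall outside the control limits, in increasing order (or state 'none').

4

Compare each point to [21.870, 23.192]: sample 4 = 23.669 > UCL.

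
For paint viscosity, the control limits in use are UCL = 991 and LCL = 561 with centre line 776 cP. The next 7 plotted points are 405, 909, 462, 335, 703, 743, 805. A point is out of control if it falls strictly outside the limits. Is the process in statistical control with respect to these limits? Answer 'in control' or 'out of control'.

Compare each point to [561, 991]: sample 1 = 405 < LCL; sample 3 = 462 < LCL; sample 4 = 335 < LCL.

out of control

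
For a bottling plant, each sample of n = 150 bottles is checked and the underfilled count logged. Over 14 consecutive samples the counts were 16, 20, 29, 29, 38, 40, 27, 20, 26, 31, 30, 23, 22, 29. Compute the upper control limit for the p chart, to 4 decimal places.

p̄ = Σdᵢ / (k·n) = 380 / (14 × 150) = 0.18095
UCL = p̄ + 3·√(p̄(1−p̄)/n) = 0.18095 + 3 × √(0.18095×0.81905/150) = 0.18095 + 3 × 0.03143 = 0.27525

0.2753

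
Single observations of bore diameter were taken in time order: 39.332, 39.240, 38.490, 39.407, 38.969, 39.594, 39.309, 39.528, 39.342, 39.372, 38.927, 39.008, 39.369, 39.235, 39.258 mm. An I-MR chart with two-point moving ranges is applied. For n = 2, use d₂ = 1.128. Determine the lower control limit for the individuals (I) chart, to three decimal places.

X̄ = (39.332 + 39.240 + 38.490 + 39.407 + 38.969 + 39.594 + 39.309 + 39.528 + 39.342 + 39.372 + 38.927 + 39.008 + 39.369 + 39.235 + 39.258) / 15 = 39.2253
Moving ranges: 0.092, 0.750, 0.917, 0.438, 0.625, 0.285, 0.219, 0.186, 0.030, 0.445, 0.081, 0.361, 0.134, 0.023; M̄R̄ = 4.5860 / 14 = 0.3276
LCL = X̄ − 3·M̄R̄/d₂ = 39.2253 − 3 × 0.3276 / 1.128 = 38.3541

38.354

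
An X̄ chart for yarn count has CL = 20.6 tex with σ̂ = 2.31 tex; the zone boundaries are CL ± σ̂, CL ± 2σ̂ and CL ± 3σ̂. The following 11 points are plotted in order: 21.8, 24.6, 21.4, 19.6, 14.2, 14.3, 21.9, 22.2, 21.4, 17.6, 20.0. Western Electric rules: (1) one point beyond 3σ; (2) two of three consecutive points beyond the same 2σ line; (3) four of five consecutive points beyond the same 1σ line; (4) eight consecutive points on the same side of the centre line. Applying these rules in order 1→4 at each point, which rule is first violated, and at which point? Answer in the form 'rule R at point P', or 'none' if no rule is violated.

rule 2 at point 6

Zone of each point (C = within 1σ̂, B = 1σ̂–2σ̂, A = 2σ̂–3σ̂, * = beyond 3σ̂; sign = side of CL): 1:+C, 2:+B, 3:+C, 4:-C, 5:-A, 6:-A, 7:+C, 8:+C, 9:+C, 10:-B, 11:-C
Rule 2 (two of three consecutive points beyond the same 2σ limit) is satisfied at point 6.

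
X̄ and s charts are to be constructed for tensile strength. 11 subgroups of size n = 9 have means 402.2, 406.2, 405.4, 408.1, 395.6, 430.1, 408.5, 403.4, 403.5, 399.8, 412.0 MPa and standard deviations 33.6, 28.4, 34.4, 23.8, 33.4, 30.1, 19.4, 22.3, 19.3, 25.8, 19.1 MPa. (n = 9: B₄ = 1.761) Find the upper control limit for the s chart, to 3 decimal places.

46.362

s̄ = (33.6 + 28.4 + 34.4 + 23.8 + 33.4 + 30.1 + 19.4 + 22.3 + 19.3 + 25.8 + 19.1) / 11 = 26.3273
UCL_s = B₄·s̄ = 1.761 × 26.3273 = 46.3623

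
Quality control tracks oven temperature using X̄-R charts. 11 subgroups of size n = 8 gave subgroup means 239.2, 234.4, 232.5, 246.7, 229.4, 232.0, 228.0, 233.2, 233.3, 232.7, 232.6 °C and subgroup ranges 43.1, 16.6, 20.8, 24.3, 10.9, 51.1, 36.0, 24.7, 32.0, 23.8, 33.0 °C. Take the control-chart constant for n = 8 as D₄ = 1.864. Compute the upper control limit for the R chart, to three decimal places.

53.598

R̄ = (43.1 + 16.6 + 20.8 + 24.3 + 10.9 + 51.1 + 36.0 + 24.7 + 32.0 + 23.8 + 33.0) / 11 = 316.3000 / 11 = 28.7545
UCL_R = D₄·R̄ = 1.864 × 28.7545 = 53.5985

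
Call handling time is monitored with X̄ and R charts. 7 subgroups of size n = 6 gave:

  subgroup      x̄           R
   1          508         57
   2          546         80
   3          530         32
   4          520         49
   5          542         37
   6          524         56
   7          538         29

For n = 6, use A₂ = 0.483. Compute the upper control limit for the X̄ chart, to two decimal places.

553.17

X̄̄ = (508 + 546 + 530 + 520 + 542 + 524 + 538) / 7 = 3708.0000 / 7 = 529.7143
R̄ = (57 + 80 + 32 + 49 + 37 + 56 + 29) / 7 = 340.0000 / 7 = 48.5714
UCL = X̄̄ + A₂·R̄ = 529.7143 + 0.483 × 48.5714 = 553.1743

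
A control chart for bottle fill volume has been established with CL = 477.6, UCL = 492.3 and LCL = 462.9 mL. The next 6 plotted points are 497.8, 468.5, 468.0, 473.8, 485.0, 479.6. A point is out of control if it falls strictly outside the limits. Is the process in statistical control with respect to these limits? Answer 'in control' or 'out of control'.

Compare each point to [462.9, 492.3]: sample 1 = 497.8 > UCL.

out of control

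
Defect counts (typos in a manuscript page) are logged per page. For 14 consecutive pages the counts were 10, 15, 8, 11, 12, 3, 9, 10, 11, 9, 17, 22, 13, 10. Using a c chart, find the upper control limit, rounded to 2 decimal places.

21.57

c̄ = (10 + 15 + 8 + 11 + 12 + 3 + 9 + 10 + 11 + 9 + 17 + 22 + 13 + 10) / 14 = 160 / 14 = 11.4286
UCL = c̄ + 3√c̄ = 11.4286 + 3 × √11.4286 = 11.4286 + 3 × 3.3806 = 21.5704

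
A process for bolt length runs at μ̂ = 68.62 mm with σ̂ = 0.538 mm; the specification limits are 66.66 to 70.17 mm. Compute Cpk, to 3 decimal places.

0.960

Cpu = (USL − μ̂) / (3σ̂) = (70.17 − 68.62) / (3 × 0.538) = 0.9603; Cpl = (μ̂ − LSL) / (3σ̂) = (68.62 − 66.66) / (3 × 0.538) = 1.2144; Cpk = min(Cpu, Cpl) = 0.9603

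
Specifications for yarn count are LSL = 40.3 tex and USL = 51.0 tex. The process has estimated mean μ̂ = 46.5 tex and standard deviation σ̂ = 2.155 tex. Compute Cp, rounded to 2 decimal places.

0.83

Cp = (USL − LSL) / (6σ̂) = (51.0 − 40.3) / (6 × 2.155) = 10.7000 / 12.9300 = 0.8275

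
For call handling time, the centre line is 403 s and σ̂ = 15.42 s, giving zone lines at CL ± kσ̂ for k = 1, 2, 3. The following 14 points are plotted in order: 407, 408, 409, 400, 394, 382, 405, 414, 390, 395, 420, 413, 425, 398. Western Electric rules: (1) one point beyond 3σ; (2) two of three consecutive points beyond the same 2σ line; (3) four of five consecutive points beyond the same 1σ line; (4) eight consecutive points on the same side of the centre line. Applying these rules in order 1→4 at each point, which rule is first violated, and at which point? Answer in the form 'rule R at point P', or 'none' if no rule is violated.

none

Zone of each point (C = within 1σ̂, B = 1σ̂–2σ̂, A = 2σ̂–3σ̂, * = beyond 3σ̂; sign = side of CL): 1:+C, 2:+C, 3:+C, 4:-C, 5:-C, 6:-B, 7:+C, 8:+C, 9:-C, 10:-C, 11:+B, 12:+C, 13:+B, 14:-C
No rule fires across all 14 points.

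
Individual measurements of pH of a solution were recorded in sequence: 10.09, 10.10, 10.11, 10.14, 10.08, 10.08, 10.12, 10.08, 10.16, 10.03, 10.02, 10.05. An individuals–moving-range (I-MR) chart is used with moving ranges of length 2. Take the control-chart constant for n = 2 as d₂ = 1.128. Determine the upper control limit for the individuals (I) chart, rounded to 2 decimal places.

X̄ = (10.09 + 10.10 + 10.11 + 10.14 + 10.08 + 10.08 + 10.12 + 10.08 + 10.16 + 10.03 + 10.02 + 10.05) / 12 = 10.0883
Moving ranges: 0.01, 0.01, 0.03, 0.06, 0.00, 0.04, 0.04, 0.08, 0.13, 0.01, 0.03; M̄R̄ = 0.4400 / 11 = 0.0400
UCL = X̄ + 3·M̄R̄/d₂ = 10.0883 + 3 × 0.0400 / 1.128 = 10.1947

10.19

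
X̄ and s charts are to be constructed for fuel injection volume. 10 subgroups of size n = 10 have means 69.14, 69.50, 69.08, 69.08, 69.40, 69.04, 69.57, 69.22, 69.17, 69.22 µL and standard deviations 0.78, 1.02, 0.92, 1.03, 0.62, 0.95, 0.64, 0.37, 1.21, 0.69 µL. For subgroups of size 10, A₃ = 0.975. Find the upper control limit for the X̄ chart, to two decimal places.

70.04

X̄̄ = (69.14 + 69.50 + 69.08 + 69.08 + 69.40 + 69.04 + 69.57 + 69.22 + 69.17 + 69.22) / 10 = 69.2420
s̄ = (0.78 + 1.02 + 0.92 + 1.03 + 0.62 + 0.95 + 0.64 + 0.37 + 1.21 + 0.69) / 10 = 0.8230
UCL = X̄̄ + A₃·s̄ = 69.2420 + 0.975 × 0.8230 = 70.0444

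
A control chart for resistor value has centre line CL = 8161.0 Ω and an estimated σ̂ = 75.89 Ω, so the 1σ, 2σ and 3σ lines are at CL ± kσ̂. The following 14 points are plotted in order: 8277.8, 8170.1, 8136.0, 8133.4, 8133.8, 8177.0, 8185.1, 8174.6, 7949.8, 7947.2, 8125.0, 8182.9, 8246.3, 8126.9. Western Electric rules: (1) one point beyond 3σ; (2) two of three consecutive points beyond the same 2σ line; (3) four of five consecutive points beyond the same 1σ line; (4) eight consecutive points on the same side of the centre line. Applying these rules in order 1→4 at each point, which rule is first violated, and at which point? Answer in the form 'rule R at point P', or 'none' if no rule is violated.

rule 2 at point 10

Zone of each point (C = within 1σ̂, B = 1σ̂–2σ̂, A = 2σ̂–3σ̂, * = beyond 3σ̂; sign = side of CL): 1:+B, 2:+C, 3:-C, 4:-C, 5:-C, 6:+C, 7:+C, 8:+C, 9:-A, 10:-A, 11:-C, 12:+C, 13:+B, 14:-C
Rule 2 (two of three consecutive points beyond the same 2σ limit) is satisfied at point 10.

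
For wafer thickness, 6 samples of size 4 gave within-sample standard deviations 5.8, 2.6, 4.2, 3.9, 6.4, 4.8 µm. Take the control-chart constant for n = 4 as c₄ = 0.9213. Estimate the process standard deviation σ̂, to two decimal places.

5.01

s̄ = (5.8 + 2.6 + 4.2 + 3.9 + 6.4 + 4.8) / 6 = 4.6167
σ̂ = s̄ / c₄ = 4.6167 / 0.9213 = 5.0110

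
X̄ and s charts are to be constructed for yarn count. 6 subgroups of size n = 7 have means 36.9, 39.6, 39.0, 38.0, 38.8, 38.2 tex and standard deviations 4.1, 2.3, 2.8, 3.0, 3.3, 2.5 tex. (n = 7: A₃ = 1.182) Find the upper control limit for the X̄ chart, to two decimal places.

41.96

X̄̄ = (36.9 + 39.6 + 39.0 + 38.0 + 38.8 + 38.2) / 6 = 38.4167
s̄ = (4.1 + 2.3 + 2.8 + 3.0 + 3.3 + 2.5) / 6 = 3.0000
UCL = X̄̄ + A₃·s̄ = 38.4167 + 1.182 × 3.0000 = 41.9627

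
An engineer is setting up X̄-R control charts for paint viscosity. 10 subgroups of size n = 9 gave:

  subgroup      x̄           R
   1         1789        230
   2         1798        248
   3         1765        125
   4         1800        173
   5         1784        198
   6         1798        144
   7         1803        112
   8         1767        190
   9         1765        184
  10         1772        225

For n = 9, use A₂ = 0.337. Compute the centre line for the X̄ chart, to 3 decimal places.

1784.100

X̄̄ = (1789 + 1798 + 1765 + 1800 + 1784 + 1798 + 1803 + 1767 + 1765 + 1772) / 10 = 17841.0000 / 10 = 1784.1000
CL = X̄̄ = 1784.1000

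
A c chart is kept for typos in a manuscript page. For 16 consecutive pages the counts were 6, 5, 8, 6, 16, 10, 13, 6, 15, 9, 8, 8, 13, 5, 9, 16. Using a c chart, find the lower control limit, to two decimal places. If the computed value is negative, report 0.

0.29

c̄ = (6 + 5 + 8 + 6 + 16 + 10 + 13 + 6 + 15 + 9 + 8 + 8 + 13 + 5 + 9 + 16) / 16 = 153 / 16 = 9.5625
LCL = c̄ − 3√c̄ = 9.5625 − 3 × 3.0923 = 0.2855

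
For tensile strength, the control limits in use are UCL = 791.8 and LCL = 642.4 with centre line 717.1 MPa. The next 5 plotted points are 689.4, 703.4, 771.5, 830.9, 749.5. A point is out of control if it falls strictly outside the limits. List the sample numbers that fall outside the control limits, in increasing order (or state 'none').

Compare each point to [642.4, 791.8]: sample 4 = 830.9 > UCL.

4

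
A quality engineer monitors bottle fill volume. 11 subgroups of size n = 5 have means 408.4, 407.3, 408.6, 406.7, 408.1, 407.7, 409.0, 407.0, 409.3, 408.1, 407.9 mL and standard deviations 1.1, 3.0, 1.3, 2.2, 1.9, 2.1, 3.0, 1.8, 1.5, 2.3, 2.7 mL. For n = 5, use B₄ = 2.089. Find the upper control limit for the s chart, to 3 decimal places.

s̄ = (1.1 + 3.0 + 1.3 + 2.2 + 1.9 + 2.1 + 3.0 + 1.8 + 1.5 + 2.3 + 2.7) / 11 = 2.0818
UCL_s = B₄·s̄ = 2.089 × 2.0818 = 4.3489

4.349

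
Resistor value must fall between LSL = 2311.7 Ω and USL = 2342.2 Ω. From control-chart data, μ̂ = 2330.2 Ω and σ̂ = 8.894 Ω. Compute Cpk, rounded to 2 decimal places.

Cpu = (USL − μ̂) / (3σ̂) = (2342.2 − 2330.2) / (3 × 8.894) = 0.4497; Cpl = (μ̂ − LSL) / (3σ̂) = (2330.2 − 2311.7) / (3 × 8.894) = 0.6934; Cpk = min(Cpu, Cpl) = 0.4497

0.45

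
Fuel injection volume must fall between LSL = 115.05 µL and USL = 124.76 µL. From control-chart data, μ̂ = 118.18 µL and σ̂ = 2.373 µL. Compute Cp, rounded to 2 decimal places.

0.68

Cp = (USL − LSL) / (6σ̂) = (124.76 − 115.05) / (6 × 2.373) = 9.7100 / 14.2380 = 0.6820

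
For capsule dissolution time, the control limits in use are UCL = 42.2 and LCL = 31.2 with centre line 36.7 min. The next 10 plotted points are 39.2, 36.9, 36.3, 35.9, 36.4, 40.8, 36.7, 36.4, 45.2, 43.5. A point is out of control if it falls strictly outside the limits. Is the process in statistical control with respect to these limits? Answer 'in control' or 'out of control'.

out of control

Compare each point to [31.2, 42.2]: sample 9 = 45.2 > UCL; sample 10 = 43.5 > UCL.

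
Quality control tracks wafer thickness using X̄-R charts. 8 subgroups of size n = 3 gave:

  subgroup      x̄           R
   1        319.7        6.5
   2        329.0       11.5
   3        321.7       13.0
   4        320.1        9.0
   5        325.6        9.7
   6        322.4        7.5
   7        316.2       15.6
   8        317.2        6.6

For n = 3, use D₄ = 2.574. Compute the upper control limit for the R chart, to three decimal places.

25.547

R̄ = (6.5 + 11.5 + 13.0 + 9.0 + 9.7 + 7.5 + 15.6 + 6.6) / 8 = 79.4000 / 8 = 9.9250
UCL_R = D₄·R̄ = 2.574 × 9.9250 = 25.5469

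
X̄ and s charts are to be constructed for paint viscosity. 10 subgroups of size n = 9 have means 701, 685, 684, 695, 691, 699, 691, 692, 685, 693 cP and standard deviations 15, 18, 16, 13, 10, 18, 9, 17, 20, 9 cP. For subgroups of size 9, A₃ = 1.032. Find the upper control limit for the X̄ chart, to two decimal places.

706.56

X̄̄ = (701 + 685 + 684 + 695 + 691 + 699 + 691 + 692 + 685 + 693) / 10 = 691.6000
s̄ = (15 + 18 + 16 + 13 + 10 + 18 + 9 + 17 + 20 + 9) / 10 = 14.5000
UCL = X̄̄ + A₃·s̄ = 691.6000 + 1.032 × 14.5000 = 706.5640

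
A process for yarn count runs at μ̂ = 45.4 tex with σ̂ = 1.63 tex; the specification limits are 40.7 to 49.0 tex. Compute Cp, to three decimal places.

Cp = (USL − LSL) / (6σ̂) = (49.0 − 40.7) / (6 × 1.63) = 8.3000 / 9.7800 = 0.8487

0.849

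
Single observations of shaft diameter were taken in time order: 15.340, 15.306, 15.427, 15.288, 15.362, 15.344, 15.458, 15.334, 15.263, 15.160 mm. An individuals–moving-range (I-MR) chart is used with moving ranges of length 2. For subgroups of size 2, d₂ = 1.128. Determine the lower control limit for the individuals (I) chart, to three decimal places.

X̄ = (15.340 + 15.306 + 15.427 + 15.288 + 15.362 + 15.344 + 15.458 + 15.334 + 15.263 + 15.160) / 10 = 15.3282
Moving ranges: 0.034, 0.121, 0.139, 0.074, 0.018, 0.114, 0.124, 0.071, 0.103; M̄R̄ = 0.7980 / 9 = 0.0887
LCL = X̄ − 3·M̄R̄/d₂ = 15.3282 − 3 × 0.0887 / 1.128 = 15.0924

15.092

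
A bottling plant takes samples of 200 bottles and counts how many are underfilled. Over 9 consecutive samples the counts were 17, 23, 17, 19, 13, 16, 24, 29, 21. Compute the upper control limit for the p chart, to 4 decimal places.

p̄ = Σdᵢ / (k·n) = 179 / (9 × 200) = 0.09944
UCL = p̄ + 3·√(p̄(1−p̄)/n) = 0.09944 + 3 × √(0.09944×0.90056/200) = 0.09944 + 3 × 0.02116 = 0.16293

0.1629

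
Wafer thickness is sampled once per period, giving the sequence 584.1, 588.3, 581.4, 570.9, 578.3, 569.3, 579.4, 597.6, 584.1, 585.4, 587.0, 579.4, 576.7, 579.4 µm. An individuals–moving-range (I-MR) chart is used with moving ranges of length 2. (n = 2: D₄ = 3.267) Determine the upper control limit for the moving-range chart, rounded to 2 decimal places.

24.05

Moving ranges: 4.2, 6.9, 10.5, 7.4, 9.0, 10.1, 18.2, 13.5, 1.3, 1.6, 7.6, 2.7, 2.7; M̄R̄ = 95.7000 / 13 = 7.3615
UCL_MR = D₄·M̄R̄ = 3.267 × 7.3615 = 24.0501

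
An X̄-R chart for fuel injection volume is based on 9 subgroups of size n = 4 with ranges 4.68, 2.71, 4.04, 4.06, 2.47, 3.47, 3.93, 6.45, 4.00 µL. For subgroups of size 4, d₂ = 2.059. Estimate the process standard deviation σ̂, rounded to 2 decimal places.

R̄ = (4.68 + 2.71 + 4.04 + 4.06 + 2.47 + 3.47 + 3.93 + 6.45 + 4.00) / 9 = 3.9789
σ̂ = R̄ / d₂ = 3.9789 / 2.059 = 1.9324

1.93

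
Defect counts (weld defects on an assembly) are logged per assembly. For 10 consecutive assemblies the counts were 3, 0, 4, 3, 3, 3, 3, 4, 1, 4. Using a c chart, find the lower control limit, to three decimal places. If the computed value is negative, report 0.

0.000

c̄ = (3 + 0 + 4 + 3 + 3 + 3 + 3 + 4 + 1 + 4) / 10 = 28 / 10 = 2.8000
LCL = c̄ − 3√c̄ = 2.8000 − 3 × 1.6733 = -2.2200 → 0 (cannot be negative)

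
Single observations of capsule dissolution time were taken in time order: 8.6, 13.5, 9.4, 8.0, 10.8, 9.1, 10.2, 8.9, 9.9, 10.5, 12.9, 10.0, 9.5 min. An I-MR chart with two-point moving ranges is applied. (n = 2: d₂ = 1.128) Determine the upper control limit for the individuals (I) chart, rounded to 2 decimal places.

15.57

X̄ = (8.6 + 13.5 + 9.4 + 8.0 + 10.8 + 9.1 + 10.2 + 8.9 + 9.9 + 10.5 + 12.9 + 10.0 + 9.5) / 13 = 10.1000
Moving ranges: 4.9, 4.1, 1.4, 2.8, 1.7, 1.1, 1.3, 1.0, 0.6, 2.4, 2.9, 0.5; M̄R̄ = 24.7000 / 12 = 2.0583
UCL = X̄ + 3·M̄R̄/d₂ = 10.1000 + 3 × 2.0583 / 1.128 = 15.5743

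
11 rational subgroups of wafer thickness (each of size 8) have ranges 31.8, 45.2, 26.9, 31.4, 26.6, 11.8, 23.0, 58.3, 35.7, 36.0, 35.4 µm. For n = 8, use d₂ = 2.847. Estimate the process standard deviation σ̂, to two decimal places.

R̄ = (31.8 + 45.2 + 26.9 + 31.4 + 26.6 + 11.8 + 23.0 + 58.3 + 35.7 + 36.0 + 35.4) / 11 = 32.9182
σ̂ = R̄ / d₂ = 32.9182 / 2.847 = 11.5624

11.56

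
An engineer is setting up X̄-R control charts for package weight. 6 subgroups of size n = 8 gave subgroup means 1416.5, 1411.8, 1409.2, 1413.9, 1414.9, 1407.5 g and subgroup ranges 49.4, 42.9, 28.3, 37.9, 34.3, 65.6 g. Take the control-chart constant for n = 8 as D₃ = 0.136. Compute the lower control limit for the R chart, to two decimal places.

R̄ = (49.4 + 42.9 + 28.3 + 37.9 + 34.3 + 65.6) / 6 = 258.4000 / 6 = 43.0667
LCL_R = D₃·R̄ = 0.136 × 43.0667 = 5.8571

5.86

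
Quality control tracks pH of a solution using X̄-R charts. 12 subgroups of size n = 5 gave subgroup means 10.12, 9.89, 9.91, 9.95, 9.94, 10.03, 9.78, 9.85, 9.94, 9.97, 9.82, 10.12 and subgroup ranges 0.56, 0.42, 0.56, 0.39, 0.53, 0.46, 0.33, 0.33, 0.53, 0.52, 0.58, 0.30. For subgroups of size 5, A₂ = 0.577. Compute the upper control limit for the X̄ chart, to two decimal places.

10.21

X̄̄ = (10.12 + 9.89 + 9.91 + 9.95 + 9.94 + 10.03 + 9.78 + 9.85 + 9.94 + 9.97 + 9.82 + 10.12) / 12 = 119.3200 / 12 = 9.9433
R̄ = (0.56 + 0.42 + 0.56 + 0.39 + 0.53 + 0.46 + 0.33 + 0.33 + 0.53 + 0.52 + 0.58 + 0.30) / 12 = 5.5100 / 12 = 0.4592
UCL = X̄̄ + A₂·R̄ = 9.9433 + 0.577 × 0.4592 = 10.2083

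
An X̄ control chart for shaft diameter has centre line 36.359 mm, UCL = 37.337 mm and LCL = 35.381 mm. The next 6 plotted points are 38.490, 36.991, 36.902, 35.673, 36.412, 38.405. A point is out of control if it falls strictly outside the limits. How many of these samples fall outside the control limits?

Compare each point to [35.381, 37.337]: sample 1 = 38.490 > UCL; sample 6 = 38.405 > UCL.

2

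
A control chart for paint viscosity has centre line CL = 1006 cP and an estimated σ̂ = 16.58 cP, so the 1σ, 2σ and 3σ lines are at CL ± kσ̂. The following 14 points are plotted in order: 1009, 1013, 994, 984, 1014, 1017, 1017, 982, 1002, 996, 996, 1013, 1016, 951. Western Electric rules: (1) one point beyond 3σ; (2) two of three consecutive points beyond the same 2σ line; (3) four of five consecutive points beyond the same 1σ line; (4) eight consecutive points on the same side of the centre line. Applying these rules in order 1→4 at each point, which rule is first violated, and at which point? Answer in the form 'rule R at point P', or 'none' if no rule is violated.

rule 1 at point 14

Zone of each point (C = within 1σ̂, B = 1σ̂–2σ̂, A = 2σ̂–3σ̂, * = beyond 3σ̂; sign = side of CL): 1:+C, 2:+C, 3:-C, 4:-B, 5:+C, 6:+C, 7:+C, 8:-B, 9:-C, 10:-C, 11:-C, 12:+C, 13:+C, 14:-*
Rule 1 (one point beyond the 3σ limits) is satisfied at point 14.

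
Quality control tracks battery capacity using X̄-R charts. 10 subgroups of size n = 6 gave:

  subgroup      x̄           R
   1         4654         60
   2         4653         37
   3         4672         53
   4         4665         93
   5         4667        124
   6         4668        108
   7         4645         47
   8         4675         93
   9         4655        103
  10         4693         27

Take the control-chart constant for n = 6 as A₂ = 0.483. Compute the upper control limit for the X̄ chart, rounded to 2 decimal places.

X̄̄ = (4654 + 4653 + 4672 + 4665 + 4667 + 4668 + 4645 + 4675 + 4655 + 4693) / 10 = 46647.0000 / 10 = 4664.7000
R̄ = (60 + 37 + 53 + 93 + 124 + 108 + 47 + 93 + 103 + 27) / 10 = 745.0000 / 10 = 74.5000
UCL = X̄̄ + A₂·R̄ = 4664.7000 + 0.483 × 74.5000 = 4700.6835

4700.68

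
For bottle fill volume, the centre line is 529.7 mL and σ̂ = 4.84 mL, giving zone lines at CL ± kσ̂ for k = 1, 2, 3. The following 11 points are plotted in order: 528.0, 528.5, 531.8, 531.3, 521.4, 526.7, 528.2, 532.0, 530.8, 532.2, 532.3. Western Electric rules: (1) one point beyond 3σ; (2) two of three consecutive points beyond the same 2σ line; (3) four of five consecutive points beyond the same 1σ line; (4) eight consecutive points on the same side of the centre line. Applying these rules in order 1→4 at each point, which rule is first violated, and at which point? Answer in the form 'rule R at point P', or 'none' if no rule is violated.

Zone of each point (C = within 1σ̂, B = 1σ̂–2σ̂, A = 2σ̂–3σ̂, * = beyond 3σ̂; sign = side of CL): 1:-C, 2:-C, 3:+C, 4:+C, 5:-B, 6:-C, 7:-C, 8:+C, 9:+C, 10:+C, 11:+C
No rule fires across all 11 points.

none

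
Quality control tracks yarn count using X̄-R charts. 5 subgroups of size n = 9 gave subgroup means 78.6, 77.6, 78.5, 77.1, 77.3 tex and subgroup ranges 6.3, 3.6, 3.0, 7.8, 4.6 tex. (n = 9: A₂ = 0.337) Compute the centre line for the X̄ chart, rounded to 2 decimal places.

X̄̄ = (78.6 + 77.6 + 78.5 + 77.1 + 77.3) / 5 = 389.1000 / 5 = 77.8200
CL = X̄̄ = 77.8200

77.82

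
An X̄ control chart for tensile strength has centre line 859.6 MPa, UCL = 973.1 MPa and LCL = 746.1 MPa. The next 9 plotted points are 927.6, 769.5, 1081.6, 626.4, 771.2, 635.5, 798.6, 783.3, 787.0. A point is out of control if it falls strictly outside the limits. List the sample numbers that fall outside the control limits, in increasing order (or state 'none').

3, 4, 6

Compare each point to [746.1, 973.1]: sample 3 = 1081.6 > UCL; sample 4 = 626.4 < LCL; sample 6 = 635.5 < LCL.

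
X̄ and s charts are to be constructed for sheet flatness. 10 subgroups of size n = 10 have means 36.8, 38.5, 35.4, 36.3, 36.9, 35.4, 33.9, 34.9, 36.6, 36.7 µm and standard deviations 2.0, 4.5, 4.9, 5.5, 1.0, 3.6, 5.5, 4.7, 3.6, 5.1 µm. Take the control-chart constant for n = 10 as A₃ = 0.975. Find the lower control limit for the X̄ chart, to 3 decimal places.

32.201

X̄̄ = (36.8 + 38.5 + 35.4 + 36.3 + 36.9 + 35.4 + 33.9 + 34.9 + 36.6 + 36.7) / 10 = 36.1400
s̄ = (2.0 + 4.5 + 4.9 + 5.5 + 1.0 + 3.6 + 5.5 + 4.7 + 3.6 + 5.1) / 10 = 4.0400
LCL = X̄̄ − A₃·s̄ = 36.1400 − 0.975 × 4.0400 = 32.2010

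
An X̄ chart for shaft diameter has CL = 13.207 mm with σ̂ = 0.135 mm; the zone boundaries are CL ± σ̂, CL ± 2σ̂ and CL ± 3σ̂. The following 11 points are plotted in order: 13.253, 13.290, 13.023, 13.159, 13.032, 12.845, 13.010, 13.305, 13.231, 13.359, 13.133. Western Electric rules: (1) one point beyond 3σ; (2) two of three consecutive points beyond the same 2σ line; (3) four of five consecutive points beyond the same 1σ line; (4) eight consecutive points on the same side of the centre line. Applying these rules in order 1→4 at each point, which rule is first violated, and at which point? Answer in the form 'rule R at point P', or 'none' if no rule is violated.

rule 3 at point 7

Zone of each point (C = within 1σ̂, B = 1σ̂–2σ̂, A = 2σ̂–3σ̂, * = beyond 3σ̂; sign = side of CL): 1:+C, 2:+C, 3:-B, 4:-C, 5:-B, 6:-A, 7:-B, 8:+C, 9:+C, 10:+B, 11:-C
Rule 3 (four of five consecutive points beyond the same 1σ limit) is satisfied at point 7.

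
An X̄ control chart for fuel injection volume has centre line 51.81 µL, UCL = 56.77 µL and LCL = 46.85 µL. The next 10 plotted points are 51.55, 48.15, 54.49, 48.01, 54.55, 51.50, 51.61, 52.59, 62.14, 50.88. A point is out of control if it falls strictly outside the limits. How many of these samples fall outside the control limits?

Compare each point to [46.85, 56.77]: sample 9 = 62.14 > UCL.

1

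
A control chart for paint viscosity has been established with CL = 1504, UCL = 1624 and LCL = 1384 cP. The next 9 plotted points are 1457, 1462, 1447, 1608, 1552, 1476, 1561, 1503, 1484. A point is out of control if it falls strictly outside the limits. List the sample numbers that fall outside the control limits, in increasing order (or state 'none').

none

All 9 points lie within [1384, 1624].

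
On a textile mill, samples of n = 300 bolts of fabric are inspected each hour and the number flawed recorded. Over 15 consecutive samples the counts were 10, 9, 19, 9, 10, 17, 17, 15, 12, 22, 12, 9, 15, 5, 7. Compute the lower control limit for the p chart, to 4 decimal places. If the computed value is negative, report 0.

p̄ = Σdᵢ / (k·n) = 188 / (15 × 300) = 0.04178
LCL = p̄ − 3·√(p̄(1−p̄)/n) = 0.04178 − 3 × 0.01155 = 0.00712

0.0071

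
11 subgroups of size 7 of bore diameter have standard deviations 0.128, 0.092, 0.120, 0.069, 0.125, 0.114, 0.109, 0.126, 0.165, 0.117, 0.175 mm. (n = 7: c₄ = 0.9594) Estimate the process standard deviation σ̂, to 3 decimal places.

s̄ = (0.128 + 0.092 + 0.120 + 0.069 + 0.125 + 0.114 + 0.109 + 0.126 + 0.165 + 0.117 + 0.175) / 11 = 0.1218
σ̂ = s̄ / c₄ = 0.1218 / 0.9594 = 0.1270

0.127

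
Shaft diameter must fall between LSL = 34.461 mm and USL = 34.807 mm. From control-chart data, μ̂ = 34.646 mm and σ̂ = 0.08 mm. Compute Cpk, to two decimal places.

Cpu = (USL − μ̂) / (3σ̂) = (34.807 − 34.646) / (3 × 0.08) = 0.6708; Cpl = (μ̂ − LSL) / (3σ̂) = (34.646 − 34.461) / (3 × 0.08) = 0.7708; Cpk = min(Cpu, Cpl) = 0.6708

0.67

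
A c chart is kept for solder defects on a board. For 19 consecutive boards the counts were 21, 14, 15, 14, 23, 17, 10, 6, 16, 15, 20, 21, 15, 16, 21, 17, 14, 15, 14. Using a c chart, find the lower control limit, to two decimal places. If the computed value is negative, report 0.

c̄ = (21 + 14 + 15 + 14 + 23 + 17 + 10 + 6 + 16 + 15 + 20 + 21 + 15 + 16 + 21 + 17 + 14 + 15 + 14) / 19 = 304 / 19 = 16.0000
LCL = c̄ − 3√c̄ = 16.0000 − 3 × 4.0000 = 4.0000

4.00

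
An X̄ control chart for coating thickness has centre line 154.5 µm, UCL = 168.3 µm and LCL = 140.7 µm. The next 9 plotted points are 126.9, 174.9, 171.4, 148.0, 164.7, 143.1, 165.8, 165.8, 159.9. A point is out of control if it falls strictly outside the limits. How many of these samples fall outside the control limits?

3

Compare each point to [140.7, 168.3]: sample 1 = 126.9 < LCL; sample 2 = 174.9 > UCL; sample 3 = 171.4 > UCL.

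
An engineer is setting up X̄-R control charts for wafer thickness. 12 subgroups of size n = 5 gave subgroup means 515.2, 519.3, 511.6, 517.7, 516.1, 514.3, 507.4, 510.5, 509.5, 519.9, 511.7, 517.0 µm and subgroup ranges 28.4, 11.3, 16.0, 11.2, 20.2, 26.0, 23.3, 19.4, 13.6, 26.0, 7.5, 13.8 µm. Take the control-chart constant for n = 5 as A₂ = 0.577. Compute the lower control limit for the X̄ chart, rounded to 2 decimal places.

X̄̄ = (515.2 + 519.3 + 511.6 + 517.7 + 516.1 + 514.3 + 507.4 + 510.5 + 509.5 + 519.9 + 511.7 + 517.0) / 12 = 6170.2000 / 12 = 514.1833
R̄ = (28.4 + 11.3 + 16.0 + 11.2 + 20.2 + 26.0 + 23.3 + 19.4 + 13.6 + 26.0 + 7.5 + 13.8) / 12 = 216.7000 / 12 = 18.0583
LCL = X̄̄ − A₂·R̄ = 514.1833 − 0.577 × 18.0583 = 503.7637

503.76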